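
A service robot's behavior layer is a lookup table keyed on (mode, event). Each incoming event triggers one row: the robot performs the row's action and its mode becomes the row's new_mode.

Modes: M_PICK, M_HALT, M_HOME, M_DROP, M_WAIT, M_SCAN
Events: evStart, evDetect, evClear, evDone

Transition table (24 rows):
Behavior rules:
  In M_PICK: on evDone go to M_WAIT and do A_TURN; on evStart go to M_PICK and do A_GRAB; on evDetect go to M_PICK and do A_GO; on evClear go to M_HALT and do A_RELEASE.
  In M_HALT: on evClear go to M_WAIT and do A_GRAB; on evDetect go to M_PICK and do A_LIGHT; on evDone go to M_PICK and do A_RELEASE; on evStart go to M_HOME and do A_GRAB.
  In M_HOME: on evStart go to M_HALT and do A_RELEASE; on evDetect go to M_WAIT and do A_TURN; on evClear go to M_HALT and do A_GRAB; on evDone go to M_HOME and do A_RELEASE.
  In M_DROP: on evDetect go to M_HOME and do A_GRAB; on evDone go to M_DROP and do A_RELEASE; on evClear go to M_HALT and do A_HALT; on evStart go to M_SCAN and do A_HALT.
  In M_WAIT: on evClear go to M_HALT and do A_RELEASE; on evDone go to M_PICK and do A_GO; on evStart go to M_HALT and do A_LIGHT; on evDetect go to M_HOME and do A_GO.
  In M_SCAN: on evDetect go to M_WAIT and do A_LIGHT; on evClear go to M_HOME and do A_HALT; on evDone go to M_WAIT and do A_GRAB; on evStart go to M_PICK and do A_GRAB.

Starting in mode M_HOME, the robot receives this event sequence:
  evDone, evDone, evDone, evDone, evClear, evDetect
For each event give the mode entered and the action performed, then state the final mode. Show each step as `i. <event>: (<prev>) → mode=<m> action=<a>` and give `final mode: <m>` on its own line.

1. evDone: (M_HOME) → mode=M_HOME action=A_RELEASE
2. evDone: (M_HOME) → mode=M_HOME action=A_RELEASE
3. evDone: (M_HOME) → mode=M_HOME action=A_RELEASE
4. evDone: (M_HOME) → mode=M_HOME action=A_RELEASE
5. evClear: (M_HOME) → mode=M_HALT action=A_GRAB
6. evDetect: (M_HALT) → mode=M_PICK action=A_LIGHT

final mode: M_PICK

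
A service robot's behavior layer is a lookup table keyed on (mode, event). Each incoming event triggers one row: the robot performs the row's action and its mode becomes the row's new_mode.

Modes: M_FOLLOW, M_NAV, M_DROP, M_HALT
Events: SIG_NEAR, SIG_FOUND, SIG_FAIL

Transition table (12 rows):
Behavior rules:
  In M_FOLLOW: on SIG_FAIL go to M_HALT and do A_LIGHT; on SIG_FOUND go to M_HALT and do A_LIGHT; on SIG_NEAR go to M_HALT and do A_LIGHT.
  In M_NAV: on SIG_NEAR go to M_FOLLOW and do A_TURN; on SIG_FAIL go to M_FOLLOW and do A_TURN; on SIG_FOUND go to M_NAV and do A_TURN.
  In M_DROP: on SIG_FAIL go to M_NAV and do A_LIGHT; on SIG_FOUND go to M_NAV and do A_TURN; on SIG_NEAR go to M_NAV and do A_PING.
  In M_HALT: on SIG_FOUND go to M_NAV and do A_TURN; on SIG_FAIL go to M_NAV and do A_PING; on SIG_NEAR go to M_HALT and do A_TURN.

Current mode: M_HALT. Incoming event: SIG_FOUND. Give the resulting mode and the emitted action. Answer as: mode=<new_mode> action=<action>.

current mode = M_HALT; filter table to that mode:
  (M_HALT, SIG_FOUND) → (M_NAV, A_TURN)  ← event matches
  (M_HALT, SIG_FAIL) → (M_NAV, A_PING)
  (M_HALT, SIG_NEAR) → (M_HALT, A_TURN)
event = SIG_FOUND selects (M_NAV, A_TURN)

mode=M_NAV action=A_TURN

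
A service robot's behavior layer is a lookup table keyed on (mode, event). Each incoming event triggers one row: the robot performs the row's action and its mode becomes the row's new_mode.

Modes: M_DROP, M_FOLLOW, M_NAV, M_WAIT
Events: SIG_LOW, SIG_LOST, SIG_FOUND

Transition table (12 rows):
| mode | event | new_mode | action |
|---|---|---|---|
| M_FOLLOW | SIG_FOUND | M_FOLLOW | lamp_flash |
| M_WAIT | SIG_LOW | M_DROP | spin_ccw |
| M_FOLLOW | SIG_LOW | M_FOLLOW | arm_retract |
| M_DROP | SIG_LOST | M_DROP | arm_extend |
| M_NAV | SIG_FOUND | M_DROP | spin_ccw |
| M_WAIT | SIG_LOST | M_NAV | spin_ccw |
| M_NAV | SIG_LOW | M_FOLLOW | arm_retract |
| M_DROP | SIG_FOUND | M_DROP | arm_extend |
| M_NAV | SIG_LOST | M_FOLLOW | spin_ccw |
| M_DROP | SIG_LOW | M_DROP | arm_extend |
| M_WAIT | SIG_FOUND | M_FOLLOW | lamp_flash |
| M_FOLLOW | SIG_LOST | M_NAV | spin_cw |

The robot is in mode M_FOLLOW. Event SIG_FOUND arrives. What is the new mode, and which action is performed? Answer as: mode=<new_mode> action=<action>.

current mode = M_FOLLOW; filter table to that mode:
  (M_FOLLOW, SIG_FOUND) → (M_FOLLOW, lamp_flash)  ← event matches
  (M_FOLLOW, SIG_LOW) → (M_FOLLOW, arm_retract)
  (M_FOLLOW, SIG_LOST) → (M_NAV, spin_cw)
event = SIG_FOUND selects (M_FOLLOW, lamp_flash)

mode=M_FOLLOW action=lamp_flash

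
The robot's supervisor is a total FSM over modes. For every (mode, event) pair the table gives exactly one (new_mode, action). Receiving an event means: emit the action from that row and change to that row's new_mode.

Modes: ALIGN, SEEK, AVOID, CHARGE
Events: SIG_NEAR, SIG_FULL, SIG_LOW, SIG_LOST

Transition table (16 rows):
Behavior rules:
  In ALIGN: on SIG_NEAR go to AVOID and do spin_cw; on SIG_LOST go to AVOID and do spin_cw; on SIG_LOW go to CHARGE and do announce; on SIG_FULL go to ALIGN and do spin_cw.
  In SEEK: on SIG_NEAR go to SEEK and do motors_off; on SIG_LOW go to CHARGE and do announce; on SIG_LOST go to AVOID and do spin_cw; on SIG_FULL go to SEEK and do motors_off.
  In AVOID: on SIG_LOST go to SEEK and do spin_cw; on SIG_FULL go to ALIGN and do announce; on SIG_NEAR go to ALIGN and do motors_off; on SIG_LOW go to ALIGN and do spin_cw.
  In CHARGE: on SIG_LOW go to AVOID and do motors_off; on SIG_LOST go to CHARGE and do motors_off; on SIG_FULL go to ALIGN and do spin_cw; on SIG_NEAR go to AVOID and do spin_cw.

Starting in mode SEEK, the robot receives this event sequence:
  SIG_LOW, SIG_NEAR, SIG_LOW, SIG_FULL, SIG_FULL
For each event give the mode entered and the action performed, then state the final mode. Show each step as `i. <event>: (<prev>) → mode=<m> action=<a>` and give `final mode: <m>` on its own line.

1. SIG_LOW: (SEEK) → mode=CHARGE action=announce
2. SIG_NEAR: (CHARGE) → mode=AVOID action=spin_cw
3. SIG_LOW: (AVOID) → mode=ALIGN action=spin_cw
4. SIG_FULL: (ALIGN) → mode=ALIGN action=spin_cw
5. SIG_FULL: (ALIGN) → mode=ALIGN action=spin_cw

final mode: ALIGN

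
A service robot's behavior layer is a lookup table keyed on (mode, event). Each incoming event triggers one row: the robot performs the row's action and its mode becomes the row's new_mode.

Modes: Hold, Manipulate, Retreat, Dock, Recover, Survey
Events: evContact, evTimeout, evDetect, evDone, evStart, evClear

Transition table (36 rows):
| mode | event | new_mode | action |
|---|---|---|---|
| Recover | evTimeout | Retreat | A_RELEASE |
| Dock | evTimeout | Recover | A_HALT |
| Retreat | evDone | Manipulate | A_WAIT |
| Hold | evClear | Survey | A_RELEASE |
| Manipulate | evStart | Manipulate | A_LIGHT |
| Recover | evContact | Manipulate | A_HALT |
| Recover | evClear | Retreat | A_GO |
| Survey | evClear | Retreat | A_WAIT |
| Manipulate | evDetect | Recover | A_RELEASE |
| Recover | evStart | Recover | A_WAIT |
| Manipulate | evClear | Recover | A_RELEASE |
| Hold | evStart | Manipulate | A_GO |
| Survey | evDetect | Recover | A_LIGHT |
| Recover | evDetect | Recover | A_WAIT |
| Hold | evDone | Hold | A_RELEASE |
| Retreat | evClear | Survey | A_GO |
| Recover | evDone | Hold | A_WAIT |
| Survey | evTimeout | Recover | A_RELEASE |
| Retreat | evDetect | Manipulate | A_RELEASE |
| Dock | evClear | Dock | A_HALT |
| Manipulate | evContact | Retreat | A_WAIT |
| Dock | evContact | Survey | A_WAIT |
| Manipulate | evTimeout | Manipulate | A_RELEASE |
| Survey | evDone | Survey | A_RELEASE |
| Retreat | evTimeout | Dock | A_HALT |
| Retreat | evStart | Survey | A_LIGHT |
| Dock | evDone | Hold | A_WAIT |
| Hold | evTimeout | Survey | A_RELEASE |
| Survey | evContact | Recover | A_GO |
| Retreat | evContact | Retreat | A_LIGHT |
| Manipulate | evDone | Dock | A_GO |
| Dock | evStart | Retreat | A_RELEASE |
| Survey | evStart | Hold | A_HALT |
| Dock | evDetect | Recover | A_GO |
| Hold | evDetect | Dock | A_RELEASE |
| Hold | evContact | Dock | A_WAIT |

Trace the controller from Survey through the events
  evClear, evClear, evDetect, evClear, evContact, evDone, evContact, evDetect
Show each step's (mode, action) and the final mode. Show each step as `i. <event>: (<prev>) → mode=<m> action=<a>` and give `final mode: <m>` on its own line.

1. evClear: (Survey) → mode=Retreat action=A_WAIT
2. evClear: (Retreat) → mode=Survey action=A_GO
3. evDetect: (Survey) → mode=Recover action=A_LIGHT
4. evClear: (Recover) → mode=Retreat action=A_GO
5. evContact: (Retreat) → mode=Retreat action=A_LIGHT
6. evDone: (Retreat) → mode=Manipulate action=A_WAIT
7. evContact: (Manipulate) → mode=Retreat action=A_WAIT
8. evDetect: (Retreat) → mode=Manipulate action=A_RELEASE

final mode: Manipulate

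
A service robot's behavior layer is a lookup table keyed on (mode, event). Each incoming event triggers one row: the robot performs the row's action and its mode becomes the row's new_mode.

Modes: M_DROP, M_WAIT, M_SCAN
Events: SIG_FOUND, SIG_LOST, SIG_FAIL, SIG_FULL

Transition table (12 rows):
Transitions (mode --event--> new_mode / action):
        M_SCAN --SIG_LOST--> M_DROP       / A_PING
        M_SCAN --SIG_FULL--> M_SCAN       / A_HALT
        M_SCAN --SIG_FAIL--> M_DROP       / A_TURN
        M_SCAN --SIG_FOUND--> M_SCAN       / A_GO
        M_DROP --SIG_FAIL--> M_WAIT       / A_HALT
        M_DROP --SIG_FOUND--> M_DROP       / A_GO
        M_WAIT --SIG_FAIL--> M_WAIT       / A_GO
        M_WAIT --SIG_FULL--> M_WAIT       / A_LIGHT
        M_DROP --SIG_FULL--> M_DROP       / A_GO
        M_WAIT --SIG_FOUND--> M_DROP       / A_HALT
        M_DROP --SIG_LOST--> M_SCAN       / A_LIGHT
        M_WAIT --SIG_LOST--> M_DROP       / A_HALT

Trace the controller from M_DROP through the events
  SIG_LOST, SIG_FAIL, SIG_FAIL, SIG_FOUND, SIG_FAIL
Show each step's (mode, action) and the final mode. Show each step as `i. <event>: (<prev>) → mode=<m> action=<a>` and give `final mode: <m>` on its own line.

final mode: M_WAIT

1. SIG_LOST: (M_DROP) → mode=M_SCAN action=A_LIGHT
2. SIG_FAIL: (M_SCAN) → mode=M_DROP action=A_TURN
3. SIG_FAIL: (M_DROP) → mode=M_WAIT action=A_HALT
4. SIG_FOUND: (M_WAIT) → mode=M_DROP action=A_HALT
5. SIG_FAIL: (M_DROP) → mode=M_WAIT action=A_HALT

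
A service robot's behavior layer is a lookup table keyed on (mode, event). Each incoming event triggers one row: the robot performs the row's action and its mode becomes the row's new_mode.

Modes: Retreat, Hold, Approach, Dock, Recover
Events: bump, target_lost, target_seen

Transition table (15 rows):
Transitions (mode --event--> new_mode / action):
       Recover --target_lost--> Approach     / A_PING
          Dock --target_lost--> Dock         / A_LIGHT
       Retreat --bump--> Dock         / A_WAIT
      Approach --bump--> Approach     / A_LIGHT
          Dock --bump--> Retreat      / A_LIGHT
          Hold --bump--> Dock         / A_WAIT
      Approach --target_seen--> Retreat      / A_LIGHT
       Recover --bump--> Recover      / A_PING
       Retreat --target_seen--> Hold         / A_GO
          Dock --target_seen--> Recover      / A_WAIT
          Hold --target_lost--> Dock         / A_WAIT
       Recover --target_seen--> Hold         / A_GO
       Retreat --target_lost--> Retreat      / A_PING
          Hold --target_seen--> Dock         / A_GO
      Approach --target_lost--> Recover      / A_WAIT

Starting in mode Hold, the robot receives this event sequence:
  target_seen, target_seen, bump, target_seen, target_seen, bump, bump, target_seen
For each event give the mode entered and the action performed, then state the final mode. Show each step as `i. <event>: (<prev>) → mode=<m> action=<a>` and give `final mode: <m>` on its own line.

final mode: Recover

1. target_seen: (Hold) → mode=Dock action=A_GO
2. target_seen: (Dock) → mode=Recover action=A_WAIT
3. bump: (Recover) → mode=Recover action=A_PING
4. target_seen: (Recover) → mode=Hold action=A_GO
5. target_seen: (Hold) → mode=Dock action=A_GO
6. bump: (Dock) → mode=Retreat action=A_LIGHT
7. bump: (Retreat) → mode=Dock action=A_WAIT
8. target_seen: (Dock) → mode=Recover action=A_WAIT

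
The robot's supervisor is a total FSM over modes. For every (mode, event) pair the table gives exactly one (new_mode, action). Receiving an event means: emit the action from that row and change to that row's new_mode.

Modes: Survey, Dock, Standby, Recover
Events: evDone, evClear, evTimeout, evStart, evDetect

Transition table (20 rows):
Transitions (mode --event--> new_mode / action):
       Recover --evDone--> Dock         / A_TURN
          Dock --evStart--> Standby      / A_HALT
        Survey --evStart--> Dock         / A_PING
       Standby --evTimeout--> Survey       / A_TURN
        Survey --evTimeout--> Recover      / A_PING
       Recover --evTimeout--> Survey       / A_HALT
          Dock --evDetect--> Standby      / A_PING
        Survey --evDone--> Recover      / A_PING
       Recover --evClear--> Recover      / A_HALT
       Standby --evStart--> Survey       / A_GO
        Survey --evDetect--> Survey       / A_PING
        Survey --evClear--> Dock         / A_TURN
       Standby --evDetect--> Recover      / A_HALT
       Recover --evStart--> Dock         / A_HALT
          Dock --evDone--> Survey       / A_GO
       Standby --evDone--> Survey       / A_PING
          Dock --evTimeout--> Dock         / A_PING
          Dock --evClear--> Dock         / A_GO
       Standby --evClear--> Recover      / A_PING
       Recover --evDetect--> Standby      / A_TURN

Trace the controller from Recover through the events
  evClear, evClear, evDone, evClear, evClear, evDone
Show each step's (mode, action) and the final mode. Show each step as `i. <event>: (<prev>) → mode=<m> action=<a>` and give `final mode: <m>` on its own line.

final mode: Survey

1. evClear: (Recover) → mode=Recover action=A_HALT
2. evClear: (Recover) → mode=Recover action=A_HALT
3. evDone: (Recover) → mode=Dock action=A_TURN
4. evClear: (Dock) → mode=Dock action=A_GO
5. evClear: (Dock) → mode=Dock action=A_GO
6. evDone: (Dock) → mode=Survey action=A_GO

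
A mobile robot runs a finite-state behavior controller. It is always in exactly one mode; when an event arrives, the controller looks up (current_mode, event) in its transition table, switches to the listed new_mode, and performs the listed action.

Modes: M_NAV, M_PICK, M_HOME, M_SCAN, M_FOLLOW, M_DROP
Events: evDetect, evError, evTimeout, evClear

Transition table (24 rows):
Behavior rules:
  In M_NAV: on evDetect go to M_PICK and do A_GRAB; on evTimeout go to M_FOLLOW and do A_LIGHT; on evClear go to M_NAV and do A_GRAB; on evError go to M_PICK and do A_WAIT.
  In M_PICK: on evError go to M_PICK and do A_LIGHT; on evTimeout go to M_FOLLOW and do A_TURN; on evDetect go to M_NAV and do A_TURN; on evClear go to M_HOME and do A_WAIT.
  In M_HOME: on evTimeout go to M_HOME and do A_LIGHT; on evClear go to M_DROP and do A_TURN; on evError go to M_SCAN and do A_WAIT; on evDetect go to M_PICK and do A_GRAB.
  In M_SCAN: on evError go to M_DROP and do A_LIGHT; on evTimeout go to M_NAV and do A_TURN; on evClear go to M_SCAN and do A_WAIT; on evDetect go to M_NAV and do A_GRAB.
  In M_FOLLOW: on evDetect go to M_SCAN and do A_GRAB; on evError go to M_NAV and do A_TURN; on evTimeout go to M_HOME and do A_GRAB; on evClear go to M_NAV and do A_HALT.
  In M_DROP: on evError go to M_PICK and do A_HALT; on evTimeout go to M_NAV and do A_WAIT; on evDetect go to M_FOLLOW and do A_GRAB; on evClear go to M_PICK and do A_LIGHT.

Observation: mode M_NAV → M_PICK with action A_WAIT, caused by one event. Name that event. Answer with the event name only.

try evDetect: (M_NAV, evDetect) → (M_PICK, A_GRAB)
try evError: (M_NAV, evError) → (M_PICK, A_WAIT)  ← matches
try evTimeout: (M_NAV, evTimeout) → (M_FOLLOW, A_LIGHT)
try evClear: (M_NAV, evClear) → (M_NAV, A_GRAB)

evError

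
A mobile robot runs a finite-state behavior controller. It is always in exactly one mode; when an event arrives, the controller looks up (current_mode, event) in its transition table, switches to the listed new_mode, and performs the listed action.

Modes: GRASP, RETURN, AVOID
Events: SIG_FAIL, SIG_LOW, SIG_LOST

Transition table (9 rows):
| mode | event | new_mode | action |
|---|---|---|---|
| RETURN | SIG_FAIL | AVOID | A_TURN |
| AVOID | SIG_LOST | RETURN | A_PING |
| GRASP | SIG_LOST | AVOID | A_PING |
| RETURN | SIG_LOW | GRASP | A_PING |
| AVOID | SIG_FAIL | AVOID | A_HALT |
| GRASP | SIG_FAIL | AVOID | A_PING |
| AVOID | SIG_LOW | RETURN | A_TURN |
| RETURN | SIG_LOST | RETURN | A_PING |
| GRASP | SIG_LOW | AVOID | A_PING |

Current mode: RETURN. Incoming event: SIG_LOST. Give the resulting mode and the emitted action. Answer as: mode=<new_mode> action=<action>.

current mode = RETURN; filter table to that mode:
  (RETURN, SIG_FAIL) → (AVOID, A_TURN)
  (RETURN, SIG_LOW) → (GRASP, A_PING)
  (RETURN, SIG_LOST) → (RETURN, A_PING)  ← event matches
event = SIG_LOST selects (RETURN, A_PING)

mode=RETURN action=A_PING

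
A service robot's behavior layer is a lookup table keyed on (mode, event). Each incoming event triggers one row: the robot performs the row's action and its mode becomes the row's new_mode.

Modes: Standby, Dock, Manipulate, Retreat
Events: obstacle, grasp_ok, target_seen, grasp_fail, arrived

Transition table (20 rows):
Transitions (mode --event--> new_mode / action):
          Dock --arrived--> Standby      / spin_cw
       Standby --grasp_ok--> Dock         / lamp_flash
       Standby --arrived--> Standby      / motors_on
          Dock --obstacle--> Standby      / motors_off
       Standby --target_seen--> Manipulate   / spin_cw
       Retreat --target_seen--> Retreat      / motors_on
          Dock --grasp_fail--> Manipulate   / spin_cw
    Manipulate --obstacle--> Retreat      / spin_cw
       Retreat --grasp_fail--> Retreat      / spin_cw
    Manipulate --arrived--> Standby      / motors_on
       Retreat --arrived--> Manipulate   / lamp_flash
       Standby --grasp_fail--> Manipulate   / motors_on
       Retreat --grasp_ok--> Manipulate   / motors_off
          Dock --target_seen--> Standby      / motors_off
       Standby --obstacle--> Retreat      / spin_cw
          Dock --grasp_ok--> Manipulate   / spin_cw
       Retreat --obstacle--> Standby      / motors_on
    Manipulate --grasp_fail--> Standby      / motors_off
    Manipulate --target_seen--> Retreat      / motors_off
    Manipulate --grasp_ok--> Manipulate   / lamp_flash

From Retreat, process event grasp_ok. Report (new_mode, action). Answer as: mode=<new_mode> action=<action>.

mode=Manipulate action=motors_off

current mode = Retreat; filter table to that mode:
  (Retreat, target_seen) → (Retreat, motors_on)
  (Retreat, grasp_fail) → (Retreat, spin_cw)
  (Retreat, arrived) → (Manipulate, lamp_flash)
  (Retreat, grasp_ok) → (Manipulate, motors_off)  ← event matches
  (Retreat, obstacle) → (Standby, motors_on)
event = grasp_ok selects (Manipulate, motors_off)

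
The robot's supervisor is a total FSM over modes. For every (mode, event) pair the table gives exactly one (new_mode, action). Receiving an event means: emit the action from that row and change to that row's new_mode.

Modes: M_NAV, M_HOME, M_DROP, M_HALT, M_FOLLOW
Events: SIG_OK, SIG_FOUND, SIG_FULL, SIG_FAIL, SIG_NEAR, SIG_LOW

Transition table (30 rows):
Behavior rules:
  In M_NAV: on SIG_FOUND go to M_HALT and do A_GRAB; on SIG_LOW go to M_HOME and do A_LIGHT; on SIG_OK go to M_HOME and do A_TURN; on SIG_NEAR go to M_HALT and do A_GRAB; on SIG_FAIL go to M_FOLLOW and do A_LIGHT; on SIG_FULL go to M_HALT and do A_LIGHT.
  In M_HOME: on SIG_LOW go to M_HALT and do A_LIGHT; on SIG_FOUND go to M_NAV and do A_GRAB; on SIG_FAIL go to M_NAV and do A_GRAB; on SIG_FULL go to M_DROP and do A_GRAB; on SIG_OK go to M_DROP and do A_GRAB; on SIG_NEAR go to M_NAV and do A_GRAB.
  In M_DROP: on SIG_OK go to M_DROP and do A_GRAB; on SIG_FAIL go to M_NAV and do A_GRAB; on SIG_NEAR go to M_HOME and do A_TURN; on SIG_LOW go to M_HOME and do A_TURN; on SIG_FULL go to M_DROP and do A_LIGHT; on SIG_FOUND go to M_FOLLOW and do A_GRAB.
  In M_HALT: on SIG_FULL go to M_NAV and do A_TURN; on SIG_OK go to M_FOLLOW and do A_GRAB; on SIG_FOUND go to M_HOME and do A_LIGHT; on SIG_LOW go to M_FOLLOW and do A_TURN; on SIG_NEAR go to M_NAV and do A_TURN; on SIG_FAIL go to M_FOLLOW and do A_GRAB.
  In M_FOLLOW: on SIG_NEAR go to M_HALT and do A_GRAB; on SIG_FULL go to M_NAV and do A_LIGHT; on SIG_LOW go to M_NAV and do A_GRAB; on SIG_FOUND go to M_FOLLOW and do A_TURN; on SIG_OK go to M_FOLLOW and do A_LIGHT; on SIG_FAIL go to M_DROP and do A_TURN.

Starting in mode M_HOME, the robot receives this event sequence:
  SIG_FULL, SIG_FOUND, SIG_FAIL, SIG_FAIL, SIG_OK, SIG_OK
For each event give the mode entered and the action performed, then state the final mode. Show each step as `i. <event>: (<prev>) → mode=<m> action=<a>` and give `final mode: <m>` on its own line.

1. SIG_FULL: (M_HOME) → mode=M_DROP action=A_GRAB
2. SIG_FOUND: (M_DROP) → mode=M_FOLLOW action=A_GRAB
3. SIG_FAIL: (M_FOLLOW) → mode=M_DROP action=A_TURN
4. SIG_FAIL: (M_DROP) → mode=M_NAV action=A_GRAB
5. SIG_OK: (M_NAV) → mode=M_HOME action=A_TURN
6. SIG_OK: (M_HOME) → mode=M_DROP action=A_GRAB

final mode: M_DROP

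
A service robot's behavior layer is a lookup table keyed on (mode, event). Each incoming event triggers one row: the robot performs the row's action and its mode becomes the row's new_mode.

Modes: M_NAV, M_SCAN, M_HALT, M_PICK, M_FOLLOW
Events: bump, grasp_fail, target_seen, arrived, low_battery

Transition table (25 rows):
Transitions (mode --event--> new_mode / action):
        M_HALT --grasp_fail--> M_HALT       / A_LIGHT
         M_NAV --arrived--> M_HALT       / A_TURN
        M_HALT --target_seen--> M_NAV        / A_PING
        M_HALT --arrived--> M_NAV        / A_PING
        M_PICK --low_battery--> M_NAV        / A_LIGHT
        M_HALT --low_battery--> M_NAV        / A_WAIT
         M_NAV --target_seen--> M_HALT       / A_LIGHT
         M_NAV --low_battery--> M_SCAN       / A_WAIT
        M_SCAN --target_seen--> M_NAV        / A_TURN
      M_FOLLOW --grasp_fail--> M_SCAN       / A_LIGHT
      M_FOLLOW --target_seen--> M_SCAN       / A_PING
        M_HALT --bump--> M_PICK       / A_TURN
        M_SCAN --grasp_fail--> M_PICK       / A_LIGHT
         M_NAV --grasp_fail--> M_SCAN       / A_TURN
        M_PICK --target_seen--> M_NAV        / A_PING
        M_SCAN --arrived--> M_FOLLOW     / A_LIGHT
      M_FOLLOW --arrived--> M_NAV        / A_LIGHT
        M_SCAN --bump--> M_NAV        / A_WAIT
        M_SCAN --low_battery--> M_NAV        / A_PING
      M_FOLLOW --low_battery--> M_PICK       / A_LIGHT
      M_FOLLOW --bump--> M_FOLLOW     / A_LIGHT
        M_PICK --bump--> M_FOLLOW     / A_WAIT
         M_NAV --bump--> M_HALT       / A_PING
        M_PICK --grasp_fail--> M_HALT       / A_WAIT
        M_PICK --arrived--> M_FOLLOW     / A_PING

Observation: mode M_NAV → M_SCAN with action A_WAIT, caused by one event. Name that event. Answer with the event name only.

low_battery

try bump: (M_NAV, bump) → (M_HALT, A_PING)
try grasp_fail: (M_NAV, grasp_fail) → (M_SCAN, A_TURN)
try target_seen: (M_NAV, target_seen) → (M_HALT, A_LIGHT)
try arrived: (M_NAV, arrived) → (M_HALT, A_TURN)
try low_battery: (M_NAV, low_battery) → (M_SCAN, A_WAIT)  ← matches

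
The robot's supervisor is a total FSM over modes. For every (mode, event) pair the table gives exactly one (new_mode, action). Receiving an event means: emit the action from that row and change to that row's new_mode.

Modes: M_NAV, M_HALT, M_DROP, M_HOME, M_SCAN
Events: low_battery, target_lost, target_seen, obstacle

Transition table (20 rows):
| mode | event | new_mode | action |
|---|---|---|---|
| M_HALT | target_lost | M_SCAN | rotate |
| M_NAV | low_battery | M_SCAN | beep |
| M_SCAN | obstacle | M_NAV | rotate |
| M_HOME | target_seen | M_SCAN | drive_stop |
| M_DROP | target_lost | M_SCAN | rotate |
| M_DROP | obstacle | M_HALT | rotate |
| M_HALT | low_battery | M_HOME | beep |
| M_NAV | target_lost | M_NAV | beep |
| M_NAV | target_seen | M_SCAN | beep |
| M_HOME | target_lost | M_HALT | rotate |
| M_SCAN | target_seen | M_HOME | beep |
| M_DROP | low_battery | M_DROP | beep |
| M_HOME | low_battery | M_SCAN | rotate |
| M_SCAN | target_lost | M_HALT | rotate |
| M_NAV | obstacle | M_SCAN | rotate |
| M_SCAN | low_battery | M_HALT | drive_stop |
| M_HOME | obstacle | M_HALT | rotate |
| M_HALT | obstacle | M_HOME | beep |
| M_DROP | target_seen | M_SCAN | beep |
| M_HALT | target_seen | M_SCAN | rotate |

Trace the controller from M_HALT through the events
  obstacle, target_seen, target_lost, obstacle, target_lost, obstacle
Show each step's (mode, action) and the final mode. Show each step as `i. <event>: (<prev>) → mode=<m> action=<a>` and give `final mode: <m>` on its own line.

1. obstacle: (M_HALT) → mode=M_HOME action=beep
2. target_seen: (M_HOME) → mode=M_SCAN action=drive_stop
3. target_lost: (M_SCAN) → mode=M_HALT action=rotate
4. obstacle: (M_HALT) → mode=M_HOME action=beep
5. target_lost: (M_HOME) → mode=M_HALT action=rotate
6. obstacle: (M_HALT) → mode=M_HOME action=beep

final mode: M_HOME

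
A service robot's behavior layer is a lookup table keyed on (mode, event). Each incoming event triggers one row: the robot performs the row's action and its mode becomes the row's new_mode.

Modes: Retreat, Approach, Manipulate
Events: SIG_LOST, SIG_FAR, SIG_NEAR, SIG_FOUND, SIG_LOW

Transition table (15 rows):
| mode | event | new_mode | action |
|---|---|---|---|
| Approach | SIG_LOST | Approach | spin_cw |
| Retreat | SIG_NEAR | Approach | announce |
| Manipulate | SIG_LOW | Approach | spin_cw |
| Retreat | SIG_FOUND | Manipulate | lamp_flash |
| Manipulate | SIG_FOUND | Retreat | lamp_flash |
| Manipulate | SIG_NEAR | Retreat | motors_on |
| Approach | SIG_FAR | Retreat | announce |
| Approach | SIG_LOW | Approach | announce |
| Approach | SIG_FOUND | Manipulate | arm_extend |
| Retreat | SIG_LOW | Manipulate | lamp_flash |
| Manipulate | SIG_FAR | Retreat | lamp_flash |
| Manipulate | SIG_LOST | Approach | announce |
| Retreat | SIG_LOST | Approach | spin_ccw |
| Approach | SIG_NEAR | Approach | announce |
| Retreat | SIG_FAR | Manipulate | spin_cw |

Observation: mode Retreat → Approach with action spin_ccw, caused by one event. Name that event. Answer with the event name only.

try SIG_LOST: (Retreat, SIG_LOST) → (Approach, spin_ccw)  ← matches
try SIG_FAR: (Retreat, SIG_FAR) → (Manipulate, spin_cw)
try SIG_NEAR: (Retreat, SIG_NEAR) → (Approach, announce)
try SIG_FOUND: (Retreat, SIG_FOUND) → (Manipulate, lamp_flash)
try SIG_LOW: (Retreat, SIG_LOW) → (Manipulate, lamp_flash)

SIG_LOST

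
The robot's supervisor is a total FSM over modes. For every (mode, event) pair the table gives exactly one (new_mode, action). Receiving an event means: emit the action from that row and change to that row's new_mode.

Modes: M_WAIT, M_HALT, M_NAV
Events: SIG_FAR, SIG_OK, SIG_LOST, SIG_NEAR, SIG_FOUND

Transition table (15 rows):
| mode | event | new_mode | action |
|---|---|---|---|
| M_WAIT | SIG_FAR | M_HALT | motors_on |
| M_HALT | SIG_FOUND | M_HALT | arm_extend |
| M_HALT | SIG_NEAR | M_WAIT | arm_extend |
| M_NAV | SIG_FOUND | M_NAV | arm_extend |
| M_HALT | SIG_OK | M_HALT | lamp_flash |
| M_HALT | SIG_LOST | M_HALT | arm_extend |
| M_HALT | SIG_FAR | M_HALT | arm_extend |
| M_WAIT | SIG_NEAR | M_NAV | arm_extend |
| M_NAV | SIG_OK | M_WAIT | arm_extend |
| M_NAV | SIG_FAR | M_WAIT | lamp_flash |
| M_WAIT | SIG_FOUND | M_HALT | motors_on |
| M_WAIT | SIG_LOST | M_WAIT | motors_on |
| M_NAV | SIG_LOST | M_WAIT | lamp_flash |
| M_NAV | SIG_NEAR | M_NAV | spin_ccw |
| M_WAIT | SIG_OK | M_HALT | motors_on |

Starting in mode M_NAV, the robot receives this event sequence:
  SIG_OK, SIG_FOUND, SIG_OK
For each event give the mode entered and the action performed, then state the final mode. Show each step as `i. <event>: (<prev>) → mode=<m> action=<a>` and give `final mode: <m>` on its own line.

1. SIG_OK: (M_NAV) → mode=M_WAIT action=arm_extend
2. SIG_FOUND: (M_WAIT) → mode=M_HALT action=motors_on
3. SIG_OK: (M_HALT) → mode=M_HALT action=lamp_flash

final mode: M_HALT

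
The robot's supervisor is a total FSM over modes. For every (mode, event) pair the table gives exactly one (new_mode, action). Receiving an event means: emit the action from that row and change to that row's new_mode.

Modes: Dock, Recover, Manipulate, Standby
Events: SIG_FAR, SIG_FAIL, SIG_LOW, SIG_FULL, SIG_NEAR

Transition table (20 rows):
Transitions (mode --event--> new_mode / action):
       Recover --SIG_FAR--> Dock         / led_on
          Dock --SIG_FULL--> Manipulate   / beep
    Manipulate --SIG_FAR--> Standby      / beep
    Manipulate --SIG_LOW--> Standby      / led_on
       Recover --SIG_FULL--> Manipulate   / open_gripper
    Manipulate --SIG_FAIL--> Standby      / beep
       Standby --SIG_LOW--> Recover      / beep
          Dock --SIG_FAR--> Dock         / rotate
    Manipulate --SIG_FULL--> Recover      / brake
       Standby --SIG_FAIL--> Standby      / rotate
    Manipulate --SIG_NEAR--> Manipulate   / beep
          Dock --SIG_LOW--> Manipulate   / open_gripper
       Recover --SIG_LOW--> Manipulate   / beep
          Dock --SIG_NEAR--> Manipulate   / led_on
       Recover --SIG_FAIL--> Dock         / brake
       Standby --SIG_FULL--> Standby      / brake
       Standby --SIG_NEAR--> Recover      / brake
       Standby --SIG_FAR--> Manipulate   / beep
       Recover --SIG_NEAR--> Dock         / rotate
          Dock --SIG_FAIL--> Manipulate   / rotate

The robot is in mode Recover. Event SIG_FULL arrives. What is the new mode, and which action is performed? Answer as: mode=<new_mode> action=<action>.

current mode = Recover; filter table to that mode:
  (Recover, SIG_FAR) → (Dock, led_on)
  (Recover, SIG_FULL) → (Manipulate, open_gripper)  ← event matches
  (Recover, SIG_LOW) → (Manipulate, beep)
  (Recover, SIG_FAIL) → (Dock, brake)
  (Recover, SIG_NEAR) → (Dock, rotate)
event = SIG_FULL selects (Manipulate, open_gripper)

mode=Manipulate action=open_gripper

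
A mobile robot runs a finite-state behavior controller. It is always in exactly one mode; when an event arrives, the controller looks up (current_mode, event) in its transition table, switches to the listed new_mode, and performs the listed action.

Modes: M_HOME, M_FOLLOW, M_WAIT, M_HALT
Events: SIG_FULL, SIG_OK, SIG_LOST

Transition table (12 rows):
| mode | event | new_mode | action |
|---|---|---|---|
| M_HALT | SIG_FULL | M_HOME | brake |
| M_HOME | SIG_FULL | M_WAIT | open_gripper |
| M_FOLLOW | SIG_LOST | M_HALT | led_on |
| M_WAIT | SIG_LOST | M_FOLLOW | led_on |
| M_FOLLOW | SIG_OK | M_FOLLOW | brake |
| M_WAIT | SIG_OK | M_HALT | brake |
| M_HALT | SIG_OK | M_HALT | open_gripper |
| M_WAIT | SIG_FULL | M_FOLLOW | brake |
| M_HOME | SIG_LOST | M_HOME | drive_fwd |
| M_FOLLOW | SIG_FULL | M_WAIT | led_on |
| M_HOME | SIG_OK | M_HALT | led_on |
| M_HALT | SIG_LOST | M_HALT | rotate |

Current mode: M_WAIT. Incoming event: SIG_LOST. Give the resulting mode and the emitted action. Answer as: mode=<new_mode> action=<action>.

current mode = M_WAIT; filter table to that mode:
  (M_WAIT, SIG_LOST) → (M_FOLLOW, led_on)  ← event matches
  (M_WAIT, SIG_OK) → (M_HALT, brake)
  (M_WAIT, SIG_FULL) → (M_FOLLOW, brake)
event = SIG_LOST selects (M_FOLLOW, led_on)

mode=M_FOLLOW action=led_on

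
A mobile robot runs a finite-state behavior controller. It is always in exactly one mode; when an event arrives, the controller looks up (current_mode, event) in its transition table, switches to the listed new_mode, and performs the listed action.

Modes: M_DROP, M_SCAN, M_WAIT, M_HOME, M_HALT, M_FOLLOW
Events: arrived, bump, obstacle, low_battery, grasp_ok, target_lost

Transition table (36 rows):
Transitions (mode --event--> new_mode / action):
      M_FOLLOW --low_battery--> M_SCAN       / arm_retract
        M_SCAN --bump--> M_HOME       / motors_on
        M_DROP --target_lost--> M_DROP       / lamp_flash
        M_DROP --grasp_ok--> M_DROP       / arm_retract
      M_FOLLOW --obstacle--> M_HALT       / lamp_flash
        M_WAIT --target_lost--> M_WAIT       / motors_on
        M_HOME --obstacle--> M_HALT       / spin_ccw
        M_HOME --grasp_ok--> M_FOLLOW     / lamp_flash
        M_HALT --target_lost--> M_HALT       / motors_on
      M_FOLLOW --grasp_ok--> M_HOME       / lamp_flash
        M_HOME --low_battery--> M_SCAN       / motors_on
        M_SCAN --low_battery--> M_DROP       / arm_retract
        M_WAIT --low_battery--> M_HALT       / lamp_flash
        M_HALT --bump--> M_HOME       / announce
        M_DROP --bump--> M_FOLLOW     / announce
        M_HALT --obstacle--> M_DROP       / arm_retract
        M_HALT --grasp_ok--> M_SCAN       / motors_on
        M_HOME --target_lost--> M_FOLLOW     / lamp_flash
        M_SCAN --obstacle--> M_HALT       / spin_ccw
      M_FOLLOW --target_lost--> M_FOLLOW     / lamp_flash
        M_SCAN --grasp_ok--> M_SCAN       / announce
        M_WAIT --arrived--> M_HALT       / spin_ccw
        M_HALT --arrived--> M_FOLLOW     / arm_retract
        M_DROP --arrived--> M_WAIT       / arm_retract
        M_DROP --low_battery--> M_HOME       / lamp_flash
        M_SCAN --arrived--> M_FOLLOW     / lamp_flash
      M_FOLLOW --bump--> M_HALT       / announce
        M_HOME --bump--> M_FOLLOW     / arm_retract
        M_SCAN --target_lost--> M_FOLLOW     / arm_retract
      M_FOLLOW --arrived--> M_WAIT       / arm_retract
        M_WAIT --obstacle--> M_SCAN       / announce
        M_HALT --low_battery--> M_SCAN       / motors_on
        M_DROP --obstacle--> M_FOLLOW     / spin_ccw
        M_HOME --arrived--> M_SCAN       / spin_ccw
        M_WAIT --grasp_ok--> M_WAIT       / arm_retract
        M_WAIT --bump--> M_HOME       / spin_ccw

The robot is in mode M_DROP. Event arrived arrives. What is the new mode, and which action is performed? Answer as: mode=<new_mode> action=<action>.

mode=M_WAIT action=arm_retract

current mode = M_DROP; filter table to that mode:
  (M_DROP, target_lost) → (M_DROP, lamp_flash)
  (M_DROP, grasp_ok) → (M_DROP, arm_retract)
  (M_DROP, bump) → (M_FOLLOW, announce)
  (M_DROP, arrived) → (M_WAIT, arm_retract)  ← event matches
  (M_DROP, low_battery) → (M_HOME, lamp_flash)
  (M_DROP, obstacle) → (M_FOLLOW, spin_ccw)
event = arrived selects (M_WAIT, arm_retract)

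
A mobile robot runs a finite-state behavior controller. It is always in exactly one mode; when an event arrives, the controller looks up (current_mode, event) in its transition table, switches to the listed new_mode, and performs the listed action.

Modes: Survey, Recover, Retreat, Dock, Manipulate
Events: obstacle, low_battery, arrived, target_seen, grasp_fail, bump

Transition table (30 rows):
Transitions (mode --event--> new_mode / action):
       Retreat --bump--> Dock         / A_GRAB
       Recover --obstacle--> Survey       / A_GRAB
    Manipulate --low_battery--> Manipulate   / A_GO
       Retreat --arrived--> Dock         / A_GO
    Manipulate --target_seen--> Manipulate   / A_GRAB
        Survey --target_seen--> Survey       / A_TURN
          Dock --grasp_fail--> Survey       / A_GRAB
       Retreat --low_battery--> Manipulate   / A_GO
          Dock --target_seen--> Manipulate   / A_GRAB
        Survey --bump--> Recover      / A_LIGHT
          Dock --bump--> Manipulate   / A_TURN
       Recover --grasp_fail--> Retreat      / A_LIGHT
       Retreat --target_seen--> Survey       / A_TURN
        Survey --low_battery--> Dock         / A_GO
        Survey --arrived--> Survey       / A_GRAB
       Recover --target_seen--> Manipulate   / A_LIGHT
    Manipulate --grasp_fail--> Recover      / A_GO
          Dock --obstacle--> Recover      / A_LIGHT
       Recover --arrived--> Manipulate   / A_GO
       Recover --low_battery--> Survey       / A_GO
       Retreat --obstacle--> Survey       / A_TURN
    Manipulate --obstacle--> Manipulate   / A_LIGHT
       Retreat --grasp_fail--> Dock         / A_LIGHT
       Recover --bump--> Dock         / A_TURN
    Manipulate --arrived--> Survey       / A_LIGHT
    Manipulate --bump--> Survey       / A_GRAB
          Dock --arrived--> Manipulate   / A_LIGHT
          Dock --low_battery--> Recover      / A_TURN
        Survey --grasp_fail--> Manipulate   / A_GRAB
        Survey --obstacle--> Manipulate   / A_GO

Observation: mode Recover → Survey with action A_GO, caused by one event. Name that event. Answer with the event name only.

low_battery

try obstacle: (Recover, obstacle) → (Survey, A_GRAB)
try low_battery: (Recover, low_battery) → (Survey, A_GO)  ← matches
try arrived: (Recover, arrived) → (Manipulate, A_GO)
try target_seen: (Recover, target_seen) → (Manipulate, A_LIGHT)
try grasp_fail: (Recover, grasp_fail) → (Retreat, A_LIGHT)
try bump: (Recover, bump) → (Dock, A_TURN)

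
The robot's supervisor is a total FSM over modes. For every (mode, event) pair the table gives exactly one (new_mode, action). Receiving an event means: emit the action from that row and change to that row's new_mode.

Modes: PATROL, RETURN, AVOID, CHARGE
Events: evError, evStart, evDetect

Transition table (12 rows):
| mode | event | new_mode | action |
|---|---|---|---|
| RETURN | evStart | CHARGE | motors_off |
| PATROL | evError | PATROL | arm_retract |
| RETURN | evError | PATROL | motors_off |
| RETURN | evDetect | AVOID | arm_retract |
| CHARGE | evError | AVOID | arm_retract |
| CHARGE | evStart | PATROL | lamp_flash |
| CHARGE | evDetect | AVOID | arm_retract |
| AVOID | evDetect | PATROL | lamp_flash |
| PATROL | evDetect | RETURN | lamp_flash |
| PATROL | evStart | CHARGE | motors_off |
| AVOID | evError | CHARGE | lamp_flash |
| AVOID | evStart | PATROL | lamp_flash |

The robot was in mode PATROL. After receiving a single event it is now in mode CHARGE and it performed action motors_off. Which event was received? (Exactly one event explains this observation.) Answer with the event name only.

evStart

try evError: (PATROL, evError) → (PATROL, arm_retract)
try evStart: (PATROL, evStart) → (CHARGE, motors_off)  ← matches
try evDetect: (PATROL, evDetect) → (RETURN, lamp_flash)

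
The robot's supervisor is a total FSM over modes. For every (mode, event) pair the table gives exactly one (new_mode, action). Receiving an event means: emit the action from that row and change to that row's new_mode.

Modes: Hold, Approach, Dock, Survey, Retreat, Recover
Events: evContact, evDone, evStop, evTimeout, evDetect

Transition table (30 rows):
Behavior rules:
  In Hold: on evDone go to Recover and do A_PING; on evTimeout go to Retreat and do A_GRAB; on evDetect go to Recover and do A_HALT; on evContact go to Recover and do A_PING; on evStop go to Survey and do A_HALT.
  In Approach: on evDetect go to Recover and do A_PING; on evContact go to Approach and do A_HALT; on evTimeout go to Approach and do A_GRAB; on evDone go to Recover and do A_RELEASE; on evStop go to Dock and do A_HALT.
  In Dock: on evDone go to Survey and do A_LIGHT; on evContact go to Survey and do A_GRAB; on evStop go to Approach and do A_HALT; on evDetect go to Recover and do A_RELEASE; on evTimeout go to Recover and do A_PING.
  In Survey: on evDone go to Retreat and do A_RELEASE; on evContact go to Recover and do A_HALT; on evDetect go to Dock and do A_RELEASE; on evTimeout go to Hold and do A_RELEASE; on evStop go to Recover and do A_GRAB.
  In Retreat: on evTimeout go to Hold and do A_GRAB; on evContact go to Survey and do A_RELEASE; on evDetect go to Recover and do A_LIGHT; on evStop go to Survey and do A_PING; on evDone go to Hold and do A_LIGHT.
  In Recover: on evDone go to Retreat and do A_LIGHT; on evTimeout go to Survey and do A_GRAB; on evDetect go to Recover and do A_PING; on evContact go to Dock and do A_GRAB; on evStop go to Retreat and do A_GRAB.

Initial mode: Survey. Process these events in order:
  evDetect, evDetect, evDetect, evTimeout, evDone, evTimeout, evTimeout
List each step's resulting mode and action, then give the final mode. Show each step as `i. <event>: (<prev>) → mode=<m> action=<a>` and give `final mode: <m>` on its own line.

final mode: Retreat

1. evDetect: (Survey) → mode=Dock action=A_RELEASE
2. evDetect: (Dock) → mode=Recover action=A_RELEASE
3. evDetect: (Recover) → mode=Recover action=A_PING
4. evTimeout: (Recover) → mode=Survey action=A_GRAB
5. evDone: (Survey) → mode=Retreat action=A_RELEASE
6. evTimeout: (Retreat) → mode=Hold action=A_GRAB
7. evTimeout: (Hold) → mode=Retreat action=A_GRAB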